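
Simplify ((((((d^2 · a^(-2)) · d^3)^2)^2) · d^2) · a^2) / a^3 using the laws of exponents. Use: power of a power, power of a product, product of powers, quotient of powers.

((((((d^2 · a^(-2)) · d^3)^2)^2) · d^2) · a^2) / a^3
= (((((d^2 · a^(-2)) · d^3)^4) · d^2) · a^2) / a^3    [power of a power]
= (((((d^2 · a^(-2))^4) · ((d^3)^4)) · d^2) · a^2) / a^3    [power of a product]
= ((((((d^2)^4) · ((a^(-2))^4)) · ((d^3)^4)) · d^2) · a^2) / a^3    [power of a product]
= ((((d^8 · ((a^(-2))^4)) · ((d^3)^4)) · d^2) · a^2) / a^3    [power of a power]
= ((((d^8 · a^(-8)) · ((d^3)^4)) · d^2) · a^2) / a^3    [power of a power]
= ((((d^8 · a^(-8)) · d^12) · d^2) · a^2) / a^3    [power of a power]
= a^(-9)d^22    [quotient of powers; product of powers]

a^(-9)d^22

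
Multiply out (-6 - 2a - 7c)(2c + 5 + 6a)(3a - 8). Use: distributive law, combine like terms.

227ac + 376c + 278a + 240 - 42a^2 - 138a^2c - 36a^3 - 42ac^2 + 112c^2

(-6 - 2a - 7c)(2c + 5 + 6a)(3a - 8)
= (-12c - 30 - 36a - 4ac - 10a - 12a^2 - 14c^2 - 35c - 42ac)(3a - 8)    [distributive law]
= (-47c - 30 - 46a - 46ac - 12a^2 - 14c^2)(3a - 8)    [combine like terms]
= -141ac + 376c - 90a + 240 - 138a^2 + 368a - 138a^2c + 368ac - 36a^3 + 96a^2 - 42ac^2 + 112c^2    [distributive law]
= 227ac + 376c + 278a + 240 - 42a^2 - 138a^2c - 36a^3 - 42ac^2 + 112c^2    [combine like terms]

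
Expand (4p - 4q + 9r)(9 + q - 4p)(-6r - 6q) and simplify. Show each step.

-216pr - 216pq + 96pqr - 120pq^2 + 96p^2r + 96p^2q - 270qr + 216q^2 - 30q^2r + 24q^3 - 486r^2 - 54qr^2 + 216pr^2

(4p - 4q + 9r)(9 + q - 4p)(-6r - 6q)
= (36p + 4pq - 16p^2 - 36q - 4q^2 + 16pq + 81r + 9qr - 36pr)(-6r - 6q)    [distributive law]
= (36p + 20pq - 16p^2 - 36q - 4q^2 + 81r + 9qr - 36pr)(-6r - 6q)    [combine like terms]
= -216pr - 216pq - 120pqr - 120pq^2 + 96p^2r + 96p^2q + 216qr + 216q^2 + 24q^2r + 24q^3 - 486r^2 - 486qr - 54qr^2 - 54q^2r + 216pr^2 + 216pqr    [distributive law]
= -216pr - 216pq + 96pqr - 120pq^2 + 96p^2r + 96p^2q - 270qr + 216q^2 - 30q^2r + 24q^3 - 486r^2 - 54qr^2 + 216pr^2    [combine like terms]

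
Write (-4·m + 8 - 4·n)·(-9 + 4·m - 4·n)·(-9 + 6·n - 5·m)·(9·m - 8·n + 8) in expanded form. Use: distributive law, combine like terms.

(-4·m + 8 - 4·n)·(-9 + 4·m - 4·n)·(-9 + 6·n - 5·m)·(9·m - 8·n + 8)
= (36·m - 16·m^2 + 16·m·n - 72 + 32·m - 32·n + 36·n - 16·m·n + 16·n^2)·(-9 + 6·n - 5·m)·(9·m - 8·n + 8)    [distributive law]
= (68·m - 16·m^2 - 72 + 4·n + 16·n^2)·(-9 + 6·n - 5·m)·(9·m - 8·n + 8)    [combine like terms]
= (-612·m + 408·m·n - 340·m^2 + 144·m^2 - 96·m^2·n + 80·m^3 + 648 - 432·n + 360·m - 36·n + 24·n^2 - 20·m·n - 144·n^2 + 96·n^3 - 80·m·n^2)·(9·m - 8·n + 8)    [distributive law]
= (-252·m + 388·m·n - 196·m^2 - 96·m^2·n + 80·m^3 + 648 - 468·n - 120·n^2 + 96·n^3 - 80·m·n^2)·(9·m - 8·n + 8)    [combine like terms]
= -2268·m^2 + 2016·m·n - 2016·m + 3492·m^2·n - 3104·m·n^2 + 3104·m·n - 1764·m^3 + 1568·m^2·n - 1568·m^2 - 864·m^3·n + 768·m^2·n^2 - 768·m^2·n + 720·m^4 - 640·m^3·n + 640·m^3 + 5832·m - 5184·n + 5184 - 4212·m·n + 3744·n^2 - 3744·n - 1080·m·n^2 + 960·n^3 - 960·n^2 + 864·m·n^3 - 768·n^4 + 768·n^3 - 720·m^2·n^2 + 640·m·n^3 - 640·m·n^2    [distributive law]
= -3836·m^2 + 908·m·n + 3816·m + 4292·m^2·n - 4824·m·n^2 - 1124·m^3 - 1504·m^3·n + 48·m^2·n^2 + 720·m^4 - 8928·n + 5184 + 2784·n^2 + 1728·n^3 + 1504·m·n^3 - 768·n^4    [combine like terms]

-3836·m^2 + 908·m·n + 3816·m + 4292·m^2·n - 4824·m·n^2 - 1124·m^3 - 1504·m^3·n + 48·m^2·n^2 + 720·m^4 - 8928·n + 5184 + 2784·n^2 + 1728·n^3 + 1504·m·n^3 - 768·n^4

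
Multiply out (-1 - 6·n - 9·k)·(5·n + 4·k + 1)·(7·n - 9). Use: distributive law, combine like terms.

(-1 - 6·n - 9·k)·(5·n + 4·k + 1)·(7·n - 9)
= (-5·n - 4·k - 1 - 30·n² - 24·k·n - 6·n - 45·k·n - 36·k² - 9·k)·(7·n - 9)    [distributive law]
= (-11·n - 13·k - 1 - 30·n² - 69·k·n - 36·k²)·(7·n - 9)    [combine like terms]
= -77·n² + 99·n - 91·k·n + 117·k - 7·n + 9 - 210·n³ + 270·n² - 483·k·n² + 621·k·n - 252·k²·n + 324·k²    [distributive law]
= 193·n² + 92·n + 530·k·n + 117·k + 9 - 210·n³ - 483·k·n² - 252·k²·n + 324·k²    [combine like terms]

193·n² + 92·n + 530·k·n + 117·k + 9 - 210·n³ - 483·k·n² - 252·k²·n + 324·k²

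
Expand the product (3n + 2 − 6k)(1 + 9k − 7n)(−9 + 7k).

99n − 698kn + 483k^2n + 189n^2 − 147kn^2 − 18 − 94k + 570k^2 − 378k^3

(3n + 2 − 6k)(1 + 9k − 7n)(−9 + 7k)
= (3n + 27kn − 21n^2 + 2 + 18k − 14n − 6k − 54k^2 + 42kn)(−9 + 7k)    [distributive law]
= (−11n + 69kn − 21n^2 + 2 + 12k − 54k^2)(−9 + 7k)    [combine like terms]
= 99n − 77kn − 621kn + 483k^2n + 189n^2 − 147kn^2 − 18 + 14k − 108k + 84k^2 + 486k^2 − 378k^3    [distributive law]
= 99n − 698kn + 483k^2n + 189n^2 − 147kn^2 − 18 − 94k + 570k^2 − 378k^3    [combine like terms]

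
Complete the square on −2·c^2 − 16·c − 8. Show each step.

−2(c + 4)^2 + 24

−2·c^2 − 16·c − 8
= −2(c^2 + 8·c) − 8    [factor out -2 from the c-terms]
= −2(c^2 + 8·c + 16 − 16) − 8    [add and subtract 16 inside the bracket]
= −2(c + 4)^2 + 32 − 8    [perfect-square identity]
= −2(c + 4)^2 + 24    [combine constants]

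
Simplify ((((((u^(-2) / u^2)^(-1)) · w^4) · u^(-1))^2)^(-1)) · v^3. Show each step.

((((((u^(-2) / u^2)^(-1)) · w^4) · u^(-1))^2)^(-1)) · v^3
= (((((u^(-2) / u^2)^(-1)) · w^4) · u^(-1))^(-2)) · v^3    [power of a power]
= (((((u^(-2) / u^2)^(-1)) · w^4)^(-2)) · ((u^(-1))^(-2))) · v^3    [power of a product]
= (((((u^(-2) / u^2)^(-1))^(-2)) · ((w^4)^(-2))) · ((u^(-1))^(-2))) · v^3    [power of a product]
= ((((u^(-2) / u^2)^2) · ((w^4)^(-2))) · ((u^(-1))^(-2))) · v^3    [power of a power]
= (((((u^(-2))^2) / ((u^2)^2)) · ((w^4)^(-2))) · ((u^(-1))^(-2))) · v^3    [power of a quotient]
= (((u^(-4) / ((u^2)^2)) · ((w^4)^(-2))) · ((u^(-1))^(-2))) · v^3    [power of a power]
= (((u^(-4) / u^4) · ((w^4)^(-2))) · ((u^(-1))^(-2))) · v^3    [power of a power]
= ((u^(-8) · ((w^4)^(-2))) · ((u^(-1))^(-2))) · v^3    [quotient of powers]
= ((u^(-8) · w^(-8)) · ((u^(-1))^(-2))) · v^3    [power of a power]
= ((u^(-8) · w^(-8)) · u^2) · v^3    [power of a power]
= u^(-6)v^3w^(-8)    [product of powers]

u^(-6)v^3w^(-8)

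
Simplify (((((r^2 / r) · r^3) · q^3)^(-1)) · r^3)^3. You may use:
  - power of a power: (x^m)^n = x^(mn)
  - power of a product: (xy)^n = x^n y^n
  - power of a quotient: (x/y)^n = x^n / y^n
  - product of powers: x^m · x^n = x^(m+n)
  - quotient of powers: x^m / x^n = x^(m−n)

q^(-9)r^(-3)

(((((r^2 / r) · r^3) · q^3)^(-1)) · r^3)^3
= (((((r^2 / r) · r^3) · q^3)^(-1))^3) · ((r^3)^3)    [power of a product]
= ((((r^2 / r) · r^3) · q^3)^(-3)) · ((r^3)^3)    [power of a power]
= ((((r^2 / r) · r^3)^(-3)) · ((q^3)^(-3))) · ((r^3)^3)    [power of a product]
= ((((r^2 / r)^(-3)) · ((r^3)^(-3))) · ((q^3)^(-3))) · ((r^3)^3)    [power of a product]
= (((((r^2)^(-3)) / (r^(-3))) · ((r^3)^(-3))) · ((q^3)^(-3))) · ((r^3)^3)    [power of a quotient]
= (((r^(-6) / (r^(-3))) · ((r^3)^(-3))) · ((q^3)^(-3))) · ((r^3)^3)    [power of a power]
= ((r^(-3) · ((r^3)^(-3))) · ((q^3)^(-3))) · ((r^3)^3)    [quotient of powers]
= ((r^(-3) · r^(-9)) · ((q^3)^(-3))) · ((r^3)^3)    [power of a power]
= (r^(-12) · ((q^3)^(-3))) · ((r^3)^3)    [product of powers]
= (r^(-12) · q^(-9)) · ((r^3)^3)    [power of a power]
= (r^(-12) · q^(-9)) · r^9    [power of a power]
= q^(-9)r^(-3)    [product of powers]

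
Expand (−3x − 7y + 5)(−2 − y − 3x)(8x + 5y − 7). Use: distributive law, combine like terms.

(−3x − 7y + 5)(−2 − y − 3x)(8x + 5y − 7)
= (6x + 3xy + 9x² + 14y + 7y² + 21xy − 10 − 5y − 15x)(8x + 5y − 7)    [distributive law]
= (−9x + 24xy + 9x² + 9y + 7y² − 10)(8x + 5y − 7)    [combine like terms]
= −72x² − 45xy + 63x + 192x²y + 120xy² − 168xy + 72x³ + 45x²y − 63x² + 72xy + 45y² − 63y + 56xy² + 35y³ − 49y² − 80x − 50y + 70    [distributive law]
= −135x² − 141xy − 17x + 237x²y + 176xy² + 72x³ − 4y² − 113y + 35y³ + 70    [combine like terms]

−135x² − 141xy − 17x + 237x²y + 176xy² + 72x³ − 4y² − 113y + 35y³ + 70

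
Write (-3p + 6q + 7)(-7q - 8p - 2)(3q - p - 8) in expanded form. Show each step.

-39pq² + 99p²q + 127pq - 24p³ - 142p² + 414p - 126q³ + 153q² + 446q + 112

(-3p + 6q + 7)(-7q - 8p - 2)(3q - p - 8)
= (21pq + 24p² + 6p - 42q² - 48pq - 12q - 49q - 56p - 14)(3q - p - 8)    [distributive law]
= (-27pq + 24p² - 50p - 42q² - 61q - 14)(3q - p - 8)    [combine like terms]
= -81pq² + 27p²q + 216pq + 72p²q - 24p³ - 192p² - 150pq + 50p² + 400p - 126q³ + 42pq² + 336q² - 183q² + 61pq + 488q - 42q + 14p + 112    [distributive law]
= -39pq² + 99p²q + 127pq - 24p³ - 142p² + 414p - 126q³ + 153q² + 446q + 112    [combine like terms]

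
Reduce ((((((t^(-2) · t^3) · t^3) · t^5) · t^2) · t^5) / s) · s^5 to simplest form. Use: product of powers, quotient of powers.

((((((t^(-2) · t^3) · t^3) · t^5) · t^2) · t^5) / s) · s^5
= (((((t · t^3) · t^5) · t^2) · t^5) / s) · s^5    [product of powers]
= ((((t^4 · t^5) · t^2) · t^5) / s) · s^5    [product of powers]
= (((t^9 · t^2) · t^5) / s) · s^5    [product of powers]
= ((t^11 · t^5) / s) · s^5    [product of powers]
= (t^16 / s) · s^5    [product of powers]
= s^4t^16    [quotient of powers]

s^4t^16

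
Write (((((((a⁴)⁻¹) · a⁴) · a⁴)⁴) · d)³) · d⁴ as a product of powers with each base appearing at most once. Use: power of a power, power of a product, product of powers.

a⁴⁸·d⁷

(((((((a⁴)⁻¹) · a⁴) · a⁴)⁴) · d)³) · d⁴
= (((((((a⁴)⁻¹) · a⁴) · a⁴)⁴)³) · (d³)) · d⁴    [power of a product]
= ((((((a⁴)⁻¹) · a⁴) · a⁴)¹²) · (d³)) · d⁴    [power of a power]
= ((((((a⁴)⁻¹) · a⁴)¹²) · ((a⁴)¹²)) · (d³)) · d⁴    [power of a product]
= ((((((a⁴)⁻¹)¹²) · ((a⁴)¹²)) · ((a⁴)¹²)) · (d³)) · d⁴    [power of a product]
= (((((a⁴)⁻¹²) · ((a⁴)¹²)) · ((a⁴)¹²)) · (d³)) · d⁴    [power of a power]
= (((a⁻⁴⁸ · ((a⁴)¹²)) · ((a⁴)¹²)) · (d³)) · d⁴    [power of a power]
= (((a⁻⁴⁸ · a⁴⁸) · ((a⁴)¹²)) · (d³)) · d⁴    [power of a power]
= ((a⁰ · ((a⁴)¹²)) · (d³)) · d⁴    [product of powers]
= ((a⁰ · a⁴⁸) · (d³)) · d⁴    [power of a power]
= (a⁴⁸ · (d³)) · d⁴    [product of powers]
= a⁴⁸·d⁷    [product of powers]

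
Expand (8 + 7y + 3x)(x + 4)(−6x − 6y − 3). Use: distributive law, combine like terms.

(8 + 7y + 3x)(x + 4)(−6x − 6y − 3)
= (8x + 32 + 7xy + 28y + 3x^2 + 12x)(−6x − 6y − 3)    [distributive law]
= (20x + 32 + 7xy + 28y + 3x^2)(−6x − 6y − 3)    [combine like terms]
= −120x^2 − 120xy − 60x − 192x − 192y − 96 − 42x^2y − 42xy^2 − 21xy − 168xy − 168y^2 − 84y − 18x^3 − 18x^2y − 9x^2    [distributive law]
= −129x^2 − 309xy − 252x − 276y − 96 − 60x^2y − 42xy^2 − 168y^2 − 18x^3    [combine like terms]

−129x^2 − 309xy − 252x − 276y − 96 − 60x^2y − 42xy^2 − 168y^2 − 18x^3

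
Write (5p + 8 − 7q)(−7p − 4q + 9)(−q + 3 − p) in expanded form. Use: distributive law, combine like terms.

(5p + 8 − 7q)(−7p − 4q + 9)(−q + 3 − p)
= (−35p^2 − 20pq + 45p − 56p − 32q + 72 + 49pq + 28q^2 − 63q)(−q + 3 − p)    [distributive law]
= (−35p^2 + 29pq − 11p − 95q + 72 + 28q^2)(−q + 3 − p)    [combine like terms]
= 35p^2q − 105p^2 + 35p^3 − 29pq^2 + 87pq − 29p^2q + 11pq − 33p + 11p^2 + 95q^2 − 285q + 95pq − 72q + 216 − 72p − 28q^3 + 84q^2 − 28pq^2    [distributive law]
= 6p^2q − 94p^2 + 35p^3 − 57pq^2 + 193pq − 105p + 179q^2 − 357q + 216 − 28q^3    [combine like terms]

6p^2q − 94p^2 + 35p^3 − 57pq^2 + 193pq − 105p + 179q^2 − 357q + 216 − 28q^3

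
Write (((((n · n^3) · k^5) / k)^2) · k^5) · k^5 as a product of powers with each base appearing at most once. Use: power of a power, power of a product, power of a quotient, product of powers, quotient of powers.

(((((n · n^3) · k^5) / k)^2) · k^5) · k^5
= (((((n · n^3) · k^5)^2) / (k^2)) · k^5) · k^5    [power of a quotient]
= (((((n · n^3)^2) · ((k^5)^2)) / (k^2)) · k^5) · k^5    [power of a product]
= (((((n^2) · ((n^3)^2)) · ((k^5)^2)) / (k^2)) · k^5) · k^5    [power of a product]
= ((((n^2 · n^6) · ((k^5)^2)) / (k^2)) · k^5) · k^5    [power of a power]
= (((n^8 · ((k^5)^2)) / (k^2)) · k^5) · k^5    [product of powers]
= (((n^8 · k^10) / (k^2)) · k^5) · k^5    [power of a power]
= k^18·n^8    [quotient of powers; product of powers]

k^18·n^8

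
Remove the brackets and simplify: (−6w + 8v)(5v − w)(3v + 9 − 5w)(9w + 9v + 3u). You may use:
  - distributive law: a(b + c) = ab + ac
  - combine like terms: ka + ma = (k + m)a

(−6w + 8v)(5v − w)(3v + 9 − 5w)(9w + 9v + 3u)
= (−30vw + 6w^2 + 40v^2 − 8vw)(3v + 9 − 5w)(9w + 9v + 3u)    [distributive law]
= (−38vw + 6w^2 + 40v^2)(3v + 9 − 5w)(9w + 9v + 3u)    [combine like terms]
= (−114v^2w − 342vw + 190vw^2 + 18vw^2 + 54w^2 − 30w^3 + 120v^3 + 360v^2 − 200v^2w)(9w + 9v + 3u)    [distributive law]
= (−314v^2w − 342vw + 208vw^2 + 54w^2 − 30w^3 + 120v^3 + 360v^2)(9w + 9v + 3u)    [combine like terms]
= −2826v^2w^2 − 2826v^3w − 942uv^2w − 3078vw^2 − 3078v^2w − 1026uvw + 1872vw^3 + 1872v^2w^2 + 624uvw^2 + 486w^3 + 486vw^2 + 162uw^2 − 270w^4 − 270vw^3 − 90uw^3 + 1080v^3w + 1080v^4 + 360uv^3 + 3240v^2w + 3240v^3 + 1080uv^2    [distributive law]
= −954v^2w^2 − 1746v^3w − 942uv^2w − 2592vw^2 + 162v^2w − 1026uvw + 1602vw^3 + 624uvw^2 + 486w^3 + 162uw^2 − 270w^4 − 90uw^3 + 1080v^4 + 360uv^3 + 3240v^3 + 1080uv^2    [combine like terms]

−954v^2w^2 − 1746v^3w − 942uv^2w − 2592vw^2 + 162v^2w − 1026uvw + 1602vw^3 + 624uvw^2 + 486w^3 + 162uw^2 − 270w^4 − 90uw^3 + 1080v^4 + 360uv^3 + 3240v^3 + 1080uv^2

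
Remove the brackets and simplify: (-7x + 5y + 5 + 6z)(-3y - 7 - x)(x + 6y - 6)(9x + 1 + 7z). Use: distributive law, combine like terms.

522x^3y + 1120x^2y - 80x^2yz + 729x^2y^2 - 1809xy^2 - 405xy^2z + 928xy - 524xyz + 25x^3 - 2689x^2 - 46x^2z + 1591x + 169xz + 63x^4 - 5x^3z - 810xy^3 - 90y^3 - 630y^3z - 210y^2 - 1578y^2z + 90y + 486yz + 210 + 1722z - 378xyz^2 - 756y^2z^2 - 1008yz^2 - 42xz^2 + 1764z^2 - 42x^2z^2

(-7x + 5y + 5 + 6z)(-3y - 7 - x)(x + 6y - 6)(9x + 1 + 7z)
= (21xy + 49x + 7x^2 - 15y^2 - 35y - 5xy - 15y - 35 - 5x - 18yz - 42z - 6xz)(x + 6y - 6)(9x + 1 + 7z)    [distributive law]
= (16xy + 44x + 7x^2 - 15y^2 - 50y - 35 - 18yz - 42z - 6xz)(x + 6y - 6)(9x + 1 + 7z)    [combine like terms]
= (16x^2y + 96xy^2 - 96xy + 44x^2 + 264xy - 264x + 7x^3 + 42x^2y - 42x^2 - 15xy^2 - 90y^3 + 90y^2 - 50xy - 300y^2 + 300y - 35x - 210y + 210 - 18xyz - 108y^2z + 108yz - 42xz - 252yz + 252z - 6x^2z - 36xyz + 36xz)(9x + 1 + 7z)    [distributive law]
= (58x^2y + 81xy^2 + 118xy + 2x^2 - 299x + 7x^3 - 90y^3 - 210y^2 + 90y + 210 - 54xyz - 108y^2z - 144yz - 6xz + 252z - 6x^2z)(9x + 1 + 7z)    [combine like terms]
= 522x^3y + 58x^2y + 406x^2yz + 729x^2y^2 + 81xy^2 + 567xy^2z + 1062x^2y + 118xy + 826xyz + 18x^3 + 2x^2 + 14x^2z - 2691x^2 - 299x - 2093xz + 63x^4 + 7x^3 + 49x^3z - 810xy^3 - 90y^3 - 630y^3z - 1890xy^2 - 210y^2 - 1470y^2z + 810xy + 90y + 630yz + 1890x + 210 + 1470z - 486x^2yz - 54xyz - 378xyz^2 - 972xy^2z - 108y^2z - 756y^2z^2 - 1296xyz - 144yz - 1008yz^2 - 54x^2z - 6xz - 42xz^2 + 2268xz + 252z + 1764z^2 - 54x^3z - 6x^2z - 42x^2z^2    [distributive law]
= 522x^3y + 1120x^2y - 80x^2yz + 729x^2y^2 - 1809xy^2 - 405xy^2z + 928xy - 524xyz + 25x^3 - 2689x^2 - 46x^2z + 1591x + 169xz + 63x^4 - 5x^3z - 810xy^3 - 90y^3 - 630y^3z - 210y^2 - 1578y^2z + 90y + 486yz + 210 + 1722z - 378xyz^2 - 756y^2z^2 - 1008yz^2 - 42xz^2 + 1764z^2 - 42x^2z^2    [combine like terms]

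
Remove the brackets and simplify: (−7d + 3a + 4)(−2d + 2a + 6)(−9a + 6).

−126ad^2 + 84d^2 + 180a^2d + 330ad − 300d − 54a^3 − 198a^2 − 60a + 144

(−7d + 3a + 4)(−2d + 2a + 6)(−9a + 6)
= (14d^2 − 14ad − 42d − 6ad + 6a^2 + 18a − 8d + 8a + 24)(−9a + 6)    [distributive law]
= (14d^2 − 20ad − 50d + 6a^2 + 26a + 24)(−9a + 6)    [combine like terms]
= −126ad^2 + 84d^2 + 180a^2d − 120ad + 450ad − 300d − 54a^3 + 36a^2 − 234a^2 + 156a − 216a + 144    [distributive law]
= −126ad^2 + 84d^2 + 180a^2d + 330ad − 300d − 54a^3 − 198a^2 − 60a + 144    [combine like terms]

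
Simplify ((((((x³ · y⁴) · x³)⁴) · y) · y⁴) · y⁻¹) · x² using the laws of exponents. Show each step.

x²⁶·y²⁰

((((((x³ · y⁴) · x³)⁴) · y) · y⁴) · y⁻¹) · x²
= ((((((x³ · y⁴)⁴) · ((x³)⁴)) · y) · y⁴) · y⁻¹) · x²    [power of a product]
= (((((((x³)⁴) · ((y⁴)⁴)) · ((x³)⁴)) · y) · y⁴) · y⁻¹) · x²    [power of a product]
= (((((x¹² · ((y⁴)⁴)) · ((x³)⁴)) · y) · y⁴) · y⁻¹) · x²    [power of a power]
= (((((x¹² · y¹⁶) · ((x³)⁴)) · y) · y⁴) · y⁻¹) · x²    [power of a power]
= (((((x¹² · y¹⁶) · x¹²) · y) · y⁴) · y⁻¹) · x²    [power of a power]
= x²⁶·y²⁰    [product of powers]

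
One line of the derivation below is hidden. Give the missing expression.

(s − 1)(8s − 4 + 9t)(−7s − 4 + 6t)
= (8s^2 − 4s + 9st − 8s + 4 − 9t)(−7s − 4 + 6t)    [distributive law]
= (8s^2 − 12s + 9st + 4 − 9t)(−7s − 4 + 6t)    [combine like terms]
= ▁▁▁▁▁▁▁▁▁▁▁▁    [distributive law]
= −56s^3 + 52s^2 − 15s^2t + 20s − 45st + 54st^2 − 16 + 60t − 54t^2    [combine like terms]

Applying distributive law to the line above:

−56s^3 − 32s^2 + 48s^2t + 84s^2 + 48s − 72st − 63s^2t − 36st + 54st^2 − 28s − 16 + 24t + 63st + 36t − 54t^2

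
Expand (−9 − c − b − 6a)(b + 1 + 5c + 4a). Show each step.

(−9 − c − b − 6a)(b + 1 + 5c + 4a)
= −9b − 9 − 45c − 36a − bc − c − 5c^2 − 4ac − b^2 − b − 5bc − 4ab − 6ab − 6a − 30ac − 24a^2    [distributive law]
= −10b − 9 − 46c − 42a − 6bc − 5c^2 − 34ac − b^2 − 10ab − 24a^2    [combine like terms]

−10b − 9 − 46c − 42a − 6bc − 5c^2 − 34ac − b^2 − 10ab − 24a^2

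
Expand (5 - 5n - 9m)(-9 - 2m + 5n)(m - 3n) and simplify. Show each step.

(5 - 5n - 9m)(-9 - 2m + 5n)(m - 3n)
= (-45 - 10m + 25n + 45n + 10mn - 25n² + 81m + 18m² - 45mn)(m - 3n)    [distributive law]
= (-45 + 71m + 70n - 35mn - 25n² + 18m²)(m - 3n)    [combine like terms]
= -45m + 135n + 71m² - 213mn + 70mn - 210n² - 35m²n + 105mn² - 25mn² + 75n³ + 18m³ - 54m²n    [distributive law]
= -45m + 135n + 71m² - 143mn - 210n² - 89m²n + 80mn² + 75n³ + 18m³    [combine like terms]

-45m + 135n + 71m² - 143mn - 210n² - 89m²n + 80mn² + 75n³ + 18m³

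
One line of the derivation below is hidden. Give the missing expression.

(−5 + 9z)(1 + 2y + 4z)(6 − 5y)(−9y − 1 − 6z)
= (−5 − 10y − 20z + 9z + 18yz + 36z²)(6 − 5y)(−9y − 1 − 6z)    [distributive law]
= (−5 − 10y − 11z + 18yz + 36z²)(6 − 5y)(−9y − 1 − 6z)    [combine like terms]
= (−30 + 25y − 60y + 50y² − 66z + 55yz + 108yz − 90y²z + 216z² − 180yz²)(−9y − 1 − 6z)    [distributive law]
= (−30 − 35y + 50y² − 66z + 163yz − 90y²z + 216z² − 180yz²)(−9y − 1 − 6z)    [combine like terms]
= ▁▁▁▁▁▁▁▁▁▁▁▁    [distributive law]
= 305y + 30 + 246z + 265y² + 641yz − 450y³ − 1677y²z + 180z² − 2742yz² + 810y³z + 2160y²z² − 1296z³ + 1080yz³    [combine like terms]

By distributive law:

270y + 30 + 180z + 315y² + 35y + 210yz − 450y³ − 50y² − 300y²z + 594yz + 66z + 396z² − 1467y²z − 163yz − 978yz² + 810y³z + 90y²z + 540y²z² − 1944yz² − 216z² − 1296z³ + 1620y²z² + 180yz² + 1080yz³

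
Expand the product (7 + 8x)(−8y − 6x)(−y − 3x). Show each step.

(7 + 8x)(−8y − 6x)(−y − 3x)
= (−56y − 42x − 64xy − 48x²)(−y − 3x)    [distributive law]
= 56y² + 168xy + 42xy + 126x² + 64xy² + 192x²y + 48x²y + 144x³    [distributive law]
= 56y² + 210xy + 126x² + 64xy² + 240x²y + 144x³    [combine like terms]

56y² + 210xy + 126x² + 64xy² + 240x²y + 144x³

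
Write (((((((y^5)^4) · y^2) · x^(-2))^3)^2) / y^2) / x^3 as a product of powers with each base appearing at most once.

x^(-15)y^130

(((((((y^5)^4) · y^2) · x^(-2))^3)^2) / y^2) / x^3
= ((((((y^5)^4) · y^2) · x^(-2))^6) / y^2) / x^3    [power of a power]
= ((((((y^5)^4) · y^2)^6) · ((x^(-2))^6)) / y^2) / x^3    [power of a product]
= ((((((y^5)^4)^6) · ((y^2)^6)) · ((x^(-2))^6)) / y^2) / x^3    [power of a product]
= (((((y^5)^24) · ((y^2)^6)) · ((x^(-2))^6)) / y^2) / x^3    [power of a power]
= (((y^120 · ((y^2)^6)) · ((x^(-2))^6)) / y^2) / x^3    [power of a power]
= (((y^120 · y^12) · ((x^(-2))^6)) / y^2) / x^3    [power of a power]
= ((y^132 · ((x^(-2))^6)) / y^2) / x^3    [product of powers]
= ((y^132 · x^(-12)) / y^2) / x^3    [power of a power]
= x^(-15)y^130    [quotient of powers]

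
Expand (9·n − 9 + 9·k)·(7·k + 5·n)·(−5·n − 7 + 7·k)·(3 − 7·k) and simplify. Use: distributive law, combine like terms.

−45·k·n^2 + 1575·k^2·n^2 − 4473·k·n + 6615·k^2·n − 3087·k^3·n − 675·n^3 + 1575·k·n^3 − 270·n^2 + 1323·k − 5733·k^2 + 7497·k^3 + 945·n − 3087·k^4

(9·n − 9 + 9·k)·(7·k + 5·n)·(−5·n − 7 + 7·k)·(3 − 7·k)
= (63·k·n + 45·n^2 − 63·k − 45·n + 63·k^2 + 45·k·n)·(−5·n − 7 + 7·k)·(3 − 7·k)    [distributive law]
= (108·k·n + 45·n^2 − 63·k − 45·n + 63·k^2)·(−5·n − 7 + 7·k)·(3 − 7·k)    [combine like terms]
= (−540·k·n^2 − 756·k·n + 756·k^2·n − 225·n^3 − 315·n^2 + 315·k·n^2 + 315·k·n + 441·k − 441·k^2 + 225·n^2 + 315·n − 315·k·n − 315·k^2·n − 441·k^2 + 441·k^3)·(3 − 7·k)    [distributive law]
= (−225·k·n^2 − 756·k·n + 441·k^2·n − 225·n^3 − 90·n^2 + 441·k − 882·k^2 + 315·n + 441·k^3)·(3 − 7·k)    [combine like terms]
= −675·k·n^2 + 1575·k^2·n^2 − 2268·k·n + 5292·k^2·n + 1323·k^2·n − 3087·k^3·n − 675·n^3 + 1575·k·n^3 − 270·n^2 + 630·k·n^2 + 1323·k − 3087·k^2 − 2646·k^2 + 6174·k^3 + 945·n − 2205·k·n + 1323·k^3 − 3087·k^4    [distributive law]
= −45·k·n^2 + 1575·k^2·n^2 − 4473·k·n + 6615·k^2·n − 3087·k^3·n − 675·n^3 + 1575·k·n^3 − 270·n^2 + 1323·k − 5733·k^2 + 7497·k^3 + 945·n − 3087·k^4    [combine like terms]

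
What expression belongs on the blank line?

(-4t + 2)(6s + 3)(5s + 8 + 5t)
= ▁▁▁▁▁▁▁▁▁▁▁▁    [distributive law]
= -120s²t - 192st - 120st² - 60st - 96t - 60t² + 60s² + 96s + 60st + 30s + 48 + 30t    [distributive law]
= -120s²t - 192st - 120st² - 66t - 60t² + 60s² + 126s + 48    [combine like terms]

After distributive law, the bracketed line is:

(-24st - 12t + 12s + 6)(5s + 8 + 5t)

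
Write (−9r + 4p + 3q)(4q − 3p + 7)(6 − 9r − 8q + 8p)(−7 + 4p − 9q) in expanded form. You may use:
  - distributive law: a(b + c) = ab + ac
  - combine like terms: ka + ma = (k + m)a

2709qr + 9711pqr − 2151q^2r − 7371qr^2 + 3483pqr^2 − 2916q^2r^2 + 5823pq^2r − 1620q^3r − 5184p^2qr + 2646pr − 4644p^2r + 3969pr^2 − 972p^2r^2 + 1296p^3r + 2646r − 3969r^2 − 910pq − 2488p^2q − 538pq^2 − 1208p^2q^2 − 744pq^3 + 1472p^3q − 392p^2 + 1280p^3 − 384p^4 − 1176p − 462q^2 + 1536q^3 + 864q^4 − 882q

(−9r + 4p + 3q)(4q − 3p + 7)(6 − 9r − 8q + 8p)(−7 + 4p − 9q)
= (−36qr + 27pr − 63r + 16pq − 12p^2 + 28p + 12q^2 − 9pq + 21q)(6 − 9r − 8q + 8p)(−7 + 4p − 9q)    [distributive law]
= (−36qr + 27pr − 63r + 7pq − 12p^2 + 28p + 12q^2 + 21q)(6 − 9r − 8q + 8p)(−7 + 4p − 9q)    [combine like terms]
= (−216qr + 324qr^2 + 288q^2r − 288pqr + 162pr − 243pr^2 − 216pqr + 216p^2r − 378r + 567r^2 + 504qr − 504pr + 42pq − 63pqr − 56pq^2 + 56p^2q − 72p^2 + 108p^2r + 96p^2q − 96p^3 + 168p − 252pr − 224pq + 224p^2 + 72q^2 − 108q^2r − 96q^3 + 96pq^2 + 126q − 189qr − 168q^2 + 168pq)(−7 + 4p − 9q)    [distributive law]
= (99qr + 324qr^2 + 180q^2r − 567pqr − 594pr − 243pr^2 + 324p^2r − 378r + 567r^2 − 14pq + 40pq^2 + 152p^2q + 152p^2 − 96p^3 + 168p − 96q^2 − 96q^3 + 126q)(−7 + 4p − 9q)    [combine like terms]
= −693qr + 396pqr − 891q^2r − 2268qr^2 + 1296pqr^2 − 2916q^2r^2 − 1260q^2r + 720pq^2r − 1620q^3r + 3969pqr − 2268p^2qr + 5103pq^2r + 4158pr − 2376p^2r + 5346pqr + 1701pr^2 − 972p^2r^2 + 2187pqr^2 − 2268p^2r + 1296p^3r − 2916p^2qr + 2646r − 1512pr + 3402qr − 3969r^2 + 2268pr^2 − 5103qr^2 + 98pq − 56p^2q + 126pq^2 − 280pq^2 + 160p^2q^2 − 360pq^3 − 1064p^2q + 608p^3q − 1368p^2q^2 − 1064p^2 + 608p^3 − 1368p^2q + 672p^3 − 384p^4 + 864p^3q − 1176p + 672p^2 − 1512pq + 672q^2 − 384pq^2 + 864q^3 + 672q^3 − 384pq^3 + 864q^4 − 882q + 504pq − 1134q^2    [distributive law]
= 2709qr + 9711pqr − 2151q^2r − 7371qr^2 + 3483pqr^2 − 2916q^2r^2 + 5823pq^2r − 1620q^3r − 5184p^2qr + 2646pr − 4644p^2r + 3969pr^2 − 972p^2r^2 + 1296p^3r + 2646r − 3969r^2 − 910pq − 2488p^2q − 538pq^2 − 1208p^2q^2 − 744pq^3 + 1472p^3q − 392p^2 + 1280p^3 − 384p^4 − 1176p − 462q^2 + 1536q^3 + 864q^4 − 882q    [combine like terms]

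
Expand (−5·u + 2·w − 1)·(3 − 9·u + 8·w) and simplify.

−6·u + 45·u² − 58·u·w − 2·w + 16·w² − 3

(−5·u + 2·w − 1)·(3 − 9·u + 8·w)
= −15·u + 45·u² − 40·u·w + 6·w − 18·u·w + 16·w² − 3 + 9·u − 8·w    [distributive law]
= −6·u + 45·u² − 58·u·w − 2·w + 16·w² − 3    [combine like terms]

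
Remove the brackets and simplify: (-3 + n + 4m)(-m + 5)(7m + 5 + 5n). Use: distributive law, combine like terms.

(-3 + n + 4m)(-m + 5)(7m + 5 + 5n)
= (3m - 15 - mn + 5n - 4m^2 + 20m)(7m + 5 + 5n)    [distributive law]
= (23m - 15 - mn + 5n - 4m^2)(7m + 5 + 5n)    [combine like terms]
= 161m^2 + 115m + 115mn - 105m - 75 - 75n - 7m^2n - 5mn - 5mn^2 + 35mn + 25n + 25n^2 - 28m^3 - 20m^2 - 20m^2n    [distributive law]
= 141m^2 + 10m + 145mn - 75 - 50n - 27m^2n - 5mn^2 + 25n^2 - 28m^3    [combine like terms]

141m^2 + 10m + 145mn - 75 - 50n - 27m^2n - 5mn^2 + 25n^2 - 28m^3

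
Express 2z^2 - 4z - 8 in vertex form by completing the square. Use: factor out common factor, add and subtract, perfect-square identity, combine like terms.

2(z - 1)^2 - 10

2z^2 - 4z - 8
= 2(z^2 - 2z) - 8    [factor out 2 from the z-terms]
= 2(z^2 - 2z + 1 - 1) - 8    [add and subtract 1 inside the bracket]
= 2(z - 1)^2 - 2 - 8    [perfect-square identity]
= 2(z - 1)^2 - 10    [combine constants]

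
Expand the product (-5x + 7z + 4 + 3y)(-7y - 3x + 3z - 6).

(-5x + 7z + 4 + 3y)(-7y - 3x + 3z - 6)
= 35xy + 15x^2 - 15xz + 30x - 49yz - 21xz + 21z^2 - 42z - 28y - 12x + 12z - 24 - 21y^2 - 9xy + 9yz - 18y    [distributive law]
= 26xy + 15x^2 - 36xz + 18x - 40yz + 21z^2 - 30z - 46y - 24 - 21y^2    [combine like terms]

26xy + 15x^2 - 36xz + 18x - 40yz + 21z^2 - 30z - 46y - 24 - 21y^2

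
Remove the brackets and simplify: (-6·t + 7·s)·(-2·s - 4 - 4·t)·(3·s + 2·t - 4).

(-6·t + 7·s)·(-2·s - 4 - 4·t)·(3·s + 2·t - 4)
= (12·s·t + 24·t + 24·t^2 - 14·s^2 - 28·s - 28·s·t)·(3·s + 2·t - 4)    [distributive law]
= (-16·s·t + 24·t + 24·t^2 - 14·s^2 - 28·s)·(3·s + 2·t - 4)    [combine like terms]
= -48·s^2·t - 32·s·t^2 + 64·s·t + 72·s·t + 48·t^2 - 96·t + 72·s·t^2 + 48·t^3 - 96·t^2 - 42·s^3 - 28·s^2·t + 56·s^2 - 84·s^2 - 56·s·t + 112·s    [distributive law]
= -76·s^2·t + 40·s·t^2 + 80·s·t - 48·t^2 - 96·t + 48·t^3 - 42·s^3 - 28·s^2 + 112·s    [combine like terms]

-76·s^2·t + 40·s·t^2 + 80·s·t - 48·t^2 - 96·t + 48·t^3 - 42·s^3 - 28·s^2 + 112·s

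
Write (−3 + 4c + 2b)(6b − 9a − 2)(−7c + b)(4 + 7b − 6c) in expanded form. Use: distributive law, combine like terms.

254bc + 914b^2c − 1156bc^2 − 46b^2 − 106b^3 − 756ac − 1125abc + 2142ac^2 + 108ab + 117ab^2 − 168c + 476c^2 + 24b − 816b^2c^2 + 1008bc^3 − 492b^3c + 1224abc^2 − 1512ac^3 + 738ab^2c − 336c^3 + 84b^4 − 126ab^3

(−3 + 4c + 2b)(6b − 9a − 2)(−7c + b)(4 + 7b − 6c)
= (−18b + 27a + 6 + 24bc − 36ac − 8c + 12b^2 − 18ab − 4b)(−7c + b)(4 + 7b − 6c)    [distributive law]
= (−22b + 27a + 6 + 24bc − 36ac − 8c + 12b^2 − 18ab)(−7c + b)(4 + 7b − 6c)    [combine like terms]
= (154bc − 22b^2 − 189ac + 27ab − 42c + 6b − 168bc^2 + 24b^2c + 252ac^2 − 36abc + 56c^2 − 8bc − 84b^2c + 12b^3 + 126abc − 18ab^2)(4 + 7b − 6c)    [distributive law]
= (146bc − 22b^2 − 189ac + 27ab − 42c + 6b − 168bc^2 − 60b^2c + 252ac^2 + 90abc + 56c^2 + 12b^3 − 18ab^2)(4 + 7b − 6c)    [combine like terms]
= 584bc + 1022b^2c − 876bc^2 − 88b^2 − 154b^3 + 132b^2c − 756ac − 1323abc + 1134ac^2 + 108ab + 189ab^2 − 162abc − 168c − 294bc + 252c^2 + 24b + 42b^2 − 36bc − 672bc^2 − 1176b^2c^2 + 1008bc^3 − 240b^2c − 420b^3c + 360b^2c^2 + 1008ac^2 + 1764abc^2 − 1512ac^3 + 360abc + 630ab^2c − 540abc^2 + 224c^2 + 392bc^2 − 336c^3 + 48b^3 + 84b^4 − 72b^3c − 72ab^2 − 126ab^3 + 108ab^2c    [distributive law]
= 254bc + 914b^2c − 1156bc^2 − 46b^2 − 106b^3 − 756ac − 1125abc + 2142ac^2 + 108ab + 117ab^2 − 168c + 476c^2 + 24b − 816b^2c^2 + 1008bc^3 − 492b^3c + 1224abc^2 − 1512ac^3 + 738ab^2c − 336c^3 + 84b^4 − 126ab^3    [combine like terms]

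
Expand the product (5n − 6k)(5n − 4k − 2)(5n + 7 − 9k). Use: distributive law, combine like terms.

(5n − 6k)(5n − 4k − 2)(5n + 7 − 9k)
= (25n² − 20kn − 10n − 30kn + 24k² + 12k)(5n + 7 − 9k)    [distributive law]
= (25n² − 50kn − 10n + 24k² + 12k)(5n + 7 − 9k)    [combine like terms]
= 125n³ + 175n² − 225kn² − 250kn² − 350kn + 450k²n − 50n² − 70n + 90kn + 120k²n + 168k² − 216k³ + 60kn + 84k − 108k²    [distributive law]
= 125n³ + 125n² − 475kn² − 200kn + 570k²n − 70n + 60k² − 216k³ + 84k    [combine like terms]

125n³ + 125n² − 475kn² − 200kn + 570k²n − 70n + 60k² − 216k³ + 84k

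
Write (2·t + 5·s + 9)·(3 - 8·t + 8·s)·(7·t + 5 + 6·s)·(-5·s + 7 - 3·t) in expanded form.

583·s·t^2 - 3371·t^2 + 842·t^3 - 435·s·t - 1392·t - 1679·s^2·t + 1352·s·t^3 + 336·t^4 + 912·s^2·t^2 - 1400·s^3·t + 2069·s^2 + 3504·s - 1930·s^3 - 1200·s^4 + 945

(2·t + 5·s + 9)·(3 - 8·t + 8·s)·(7·t + 5 + 6·s)·(-5·s + 7 - 3·t)
= (6·t - 16·t^2 + 16·s·t + 15·s - 40·s·t + 40·s^2 + 27 - 72·t + 72·s)·(7·t + 5 + 6·s)·(-5·s + 7 - 3·t)    [distributive law]
= (-66·t - 16·t^2 - 24·s·t + 87·s + 40·s^2 + 27)·(7·t + 5 + 6·s)·(-5·s + 7 - 3·t)    [combine like terms]
= (-462·t^2 - 330·t - 396·s·t - 112·t^3 - 80·t^2 - 96·s·t^2 - 168·s·t^2 - 120·s·t - 144·s^2·t + 609·s·t + 435·s + 522·s^2 + 280·s^2·t + 200·s^2 + 240·s^3 + 189·t + 135 + 162·s)·(-5·s + 7 - 3·t)    [distributive law]
= (-542·t^2 - 141·t + 93·s·t - 112·t^3 - 264·s·t^2 + 136·s^2·t + 597·s + 722·s^2 + 240·s^3 + 135)·(-5·s + 7 - 3·t)    [combine like terms]
= 2710·s·t^2 - 3794·t^2 + 1626·t^3 + 705·s·t - 987·t + 423·t^2 - 465·s^2·t + 651·s·t - 279·s·t^2 + 560·s·t^3 - 784·t^3 + 336·t^4 + 1320·s^2·t^2 - 1848·s·t^2 + 792·s·t^3 - 680·s^3·t + 952·s^2·t - 408·s^2·t^2 - 2985·s^2 + 4179·s - 1791·s·t - 3610·s^3 + 5054·s^2 - 2166·s^2·t - 1200·s^4 + 1680·s^3 - 720·s^3·t - 675·s + 945 - 405·t    [distributive law]
= 583·s·t^2 - 3371·t^2 + 842·t^3 - 435·s·t - 1392·t - 1679·s^2·t + 1352·s·t^3 + 336·t^4 + 912·s^2·t^2 - 1400·s^3·t + 2069·s^2 + 3504·s - 1930·s^3 - 1200·s^4 + 945    [combine like terms]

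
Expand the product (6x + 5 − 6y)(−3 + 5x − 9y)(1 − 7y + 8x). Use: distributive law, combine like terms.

(6x + 5 − 6y)(−3 + 5x − 9y)(1 − 7y + 8x)
= (−18x + 30x^2 − 54xy − 15 + 25x − 45y + 18y − 30xy + 54y^2)(1 − 7y + 8x)    [distributive law]
= (7x + 30x^2 − 84xy − 15 − 27y + 54y^2)(1 − 7y + 8x)    [combine like terms]
= 7x − 49xy + 56x^2 + 30x^2 − 210x^2y + 240x^3 − 84xy + 588xy^2 − 672x^2y − 15 + 105y − 120x − 27y + 189y^2 − 216xy + 54y^2 − 378y^3 + 432xy^2    [distributive law]
= −113x − 349xy + 86x^2 − 882x^2y + 240x^3 + 1020xy^2 − 15 + 78y + 243y^2 − 378y^3    [combine like terms]

−113x − 349xy + 86x^2 − 882x^2y + 240x^3 + 1020xy^2 − 15 + 78y + 243y^2 − 378y^3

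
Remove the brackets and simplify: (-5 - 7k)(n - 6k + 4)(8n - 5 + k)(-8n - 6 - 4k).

(-5 - 7k)(n - 6k + 4)(8n - 5 + k)(-8n - 6 - 4k)
= (-5n + 30k - 20 - 7kn + 42k² - 28k)(8n - 5 + k)(-8n - 6 - 4k)    [distributive law]
= (-5n + 2k - 20 - 7kn + 42k²)(8n - 5 + k)(-8n - 6 - 4k)    [combine like terms]
= (-40n² + 25n - 5kn + 16kn - 10k + 2k² - 160n + 100 - 20k - 56kn² + 35kn - 7k²n + 336k²n - 210k² + 42k³)(-8n - 6 - 4k)    [distributive law]
= (-40n² - 135n + 46kn - 30k - 208k² + 100 - 56kn² + 329k²n + 42k³)(-8n - 6 - 4k)    [combine like terms]
= 320n³ + 240n² + 160kn² + 1080n² + 810n + 540kn - 368kn² - 276kn - 184k²n + 240kn + 180k + 120k² + 1664k²n + 1248k² + 832k³ - 800n - 600 - 400k + 448kn³ + 336kn² + 224k²n² - 2632k²n² - 1974k²n - 1316k³n - 336k³n - 252k³ - 168k⁴    [distributive law]
= 320n³ + 1320n² + 128kn² + 10n + 504kn - 494k²n - 220k + 1368k² + 580k³ - 600 + 448kn³ - 2408k²n² - 1652k³n - 168k⁴    [combine like terms]

320n³ + 1320n² + 128kn² + 10n + 504kn - 494k²n - 220k + 1368k² + 580k³ - 600 + 448kn³ - 2408k²n² - 1652k³n - 168k⁴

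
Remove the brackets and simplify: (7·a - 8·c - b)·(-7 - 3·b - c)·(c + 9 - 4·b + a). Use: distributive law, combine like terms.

-56·a·c - 441·a + 14·a·b - 49·a^2 + 32·a·b·c + 87·a·b^2 - 21·a^2·b + a·c^2 - 7·a^2·c + 128·c^2 + 504·c + 8·b·c - 7·b·c^2 - 97·b^2·c + 8·c^3 + 63·b - b^2 - 12·b^3

(7·a - 8·c - b)·(-7 - 3·b - c)·(c + 9 - 4·b + a)
= (-49·a - 21·a·b - 7·a·c + 56·c + 24·b·c + 8·c^2 + 7·b + 3·b^2 + b·c)·(c + 9 - 4·b + a)    [distributive law]
= (-49·a - 21·a·b - 7·a·c + 56·c + 25·b·c + 8·c^2 + 7·b + 3·b^2)·(c + 9 - 4·b + a)    [combine like terms]
= -49·a·c - 441·a + 196·a·b - 49·a^2 - 21·a·b·c - 189·a·b + 84·a·b^2 - 21·a^2·b - 7·a·c^2 - 63·a·c + 28·a·b·c - 7·a^2·c + 56·c^2 + 504·c - 224·b·c + 56·a·c + 25·b·c^2 + 225·b·c - 100·b^2·c + 25·a·b·c + 8·c^3 + 72·c^2 - 32·b·c^2 + 8·a·c^2 + 7·b·c + 63·b - 28·b^2 + 7·a·b + 3·b^2·c + 27·b^2 - 12·b^3 + 3·a·b^2    [distributive law]
= -56·a·c - 441·a + 14·a·b - 49·a^2 + 32·a·b·c + 87·a·b^2 - 21·a^2·b + a·c^2 - 7·a^2·c + 128·c^2 + 504·c + 8·b·c - 7·b·c^2 - 97·b^2·c + 8·c^3 + 63·b - b^2 - 12·b^3    [combine like terms]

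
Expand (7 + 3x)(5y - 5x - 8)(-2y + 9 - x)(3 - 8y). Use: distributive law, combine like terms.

-3626y^2 + 560y^3 + 5313y + 4454xy - 1834xy^2 - 1425x - 228x^2 + 653x^2y - 1512 + 240xy^3 - 120x^2y^2 + 45x^3 - 120x^3y

(7 + 3x)(5y - 5x - 8)(-2y + 9 - x)(3 - 8y)
= (35y - 35x - 56 + 15xy - 15x^2 - 24x)(-2y + 9 - x)(3 - 8y)    [distributive law]
= (35y - 59x - 56 + 15xy - 15x^2)(-2y + 9 - x)(3 - 8y)    [combine like terms]
= (-70y^2 + 315y - 35xy + 118xy - 531x + 59x^2 + 112y - 504 + 56x - 30xy^2 + 135xy - 15x^2y + 30x^2y - 135x^2 + 15x^3)(3 - 8y)    [distributive law]
= (-70y^2 + 427y + 218xy - 475x - 76x^2 - 504 - 30xy^2 + 15x^2y + 15x^3)(3 - 8y)    [combine like terms]
= -210y^2 + 560y^3 + 1281y - 3416y^2 + 654xy - 1744xy^2 - 1425x + 3800xy - 228x^2 + 608x^2y - 1512 + 4032y - 90xy^2 + 240xy^3 + 45x^2y - 120x^2y^2 + 45x^3 - 120x^3y    [distributive law]
= -3626y^2 + 560y^3 + 5313y + 4454xy - 1834xy^2 - 1425x - 228x^2 + 653x^2y - 1512 + 240xy^3 - 120x^2y^2 + 45x^3 - 120x^3y    [combine like terms]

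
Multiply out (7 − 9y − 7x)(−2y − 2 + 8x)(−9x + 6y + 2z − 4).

616xy − 48y^2 + 8yz − 100y − 154x − 28z + 56 − 406x^2 + 140xz − 510xy^2 + 108y^3 + 36y^2z + 186x^2y − 116xyz + 504x^3 − 112x^2z

(7 − 9y − 7x)(−2y − 2 + 8x)(−9x + 6y + 2z − 4)
= (−14y − 14 + 56x + 18y^2 + 18y − 72xy + 14xy + 14x − 56x^2)(−9x + 6y + 2z − 4)    [distributive law]
= (4y − 14 + 70x + 18y^2 − 58xy − 56x^2)(−9x + 6y + 2z − 4)    [combine like terms]
= −36xy + 24y^2 + 8yz − 16y + 126x − 84y − 28z + 56 − 630x^2 + 420xy + 140xz − 280x − 162xy^2 + 108y^3 + 36y^2z − 72y^2 + 522x^2y − 348xy^2 − 116xyz + 232xy + 504x^3 − 336x^2y − 112x^2z + 224x^2    [distributive law]
= 616xy − 48y^2 + 8yz − 100y − 154x − 28z + 56 − 406x^2 + 140xz − 510xy^2 + 108y^3 + 36y^2z + 186x^2y − 116xyz + 504x^3 − 112x^2z    [combine like terms]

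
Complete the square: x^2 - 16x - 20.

(x - 8)^2 - 84

x^2 - 16x - 20
= x^2 - 16x + 64 - 64 - 20    [add and subtract 64]
= (x - 8)^2 - 64 - 20    [perfect-square identity]
= (x - 8)^2 - 84    [combine constants]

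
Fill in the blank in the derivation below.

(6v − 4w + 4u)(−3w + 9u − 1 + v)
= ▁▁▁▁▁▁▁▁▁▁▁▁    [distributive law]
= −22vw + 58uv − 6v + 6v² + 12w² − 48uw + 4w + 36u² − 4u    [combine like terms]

Applying distributive law to the line above:

−18vw + 54uv − 6v + 6v² + 12w² − 36uw + 4w − 4vw − 12uw + 36u² − 4u + 4uv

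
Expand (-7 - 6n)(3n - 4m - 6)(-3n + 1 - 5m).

-63n² - 111n - 135mn - 182m - 140m² + 42 + 54n³ + 18mn² - 120m²n

(-7 - 6n)(3n - 4m - 6)(-3n + 1 - 5m)
= (-21n + 28m + 42 - 18n² + 24mn + 36n)(-3n + 1 - 5m)    [distributive law]
= (15n + 28m + 42 - 18n² + 24mn)(-3n + 1 - 5m)    [combine like terms]
= -45n² + 15n - 75mn - 84mn + 28m - 140m² - 126n + 42 - 210m + 54n³ - 18n² + 90mn² - 72mn² + 24mn - 120m²n    [distributive law]
= -63n² - 111n - 135mn - 182m - 140m² + 42 + 54n³ + 18mn² - 120m²n    [combine like terms]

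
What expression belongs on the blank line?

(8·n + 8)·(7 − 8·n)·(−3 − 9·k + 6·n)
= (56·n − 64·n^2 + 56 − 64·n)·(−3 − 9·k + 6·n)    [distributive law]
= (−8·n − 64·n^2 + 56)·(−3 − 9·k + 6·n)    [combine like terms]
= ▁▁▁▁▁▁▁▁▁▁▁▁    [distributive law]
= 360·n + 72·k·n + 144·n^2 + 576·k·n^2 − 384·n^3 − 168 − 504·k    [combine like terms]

By distributive law:

24·n + 72·k·n − 48·n^2 + 192·n^2 + 576·k·n^2 − 384·n^3 − 168 − 504·k + 336·n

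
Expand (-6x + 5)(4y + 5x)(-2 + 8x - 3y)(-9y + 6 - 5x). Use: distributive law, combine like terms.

-465xy^2 + 1448xy - 3617x^2y + 558x^2y^2 + 2670x^3y - 648xy^3 + 1810x^2 - 2740x^3 + 1200x^4 - 240y + 540y^3 - 300x

(-6x + 5)(4y + 5x)(-2 + 8x - 3y)(-9y + 6 - 5x)
= (-24xy - 30x^2 + 20y + 25x)(-2 + 8x - 3y)(-9y + 6 - 5x)    [distributive law]
= (48xy - 192x^2y + 72xy^2 + 60x^2 - 240x^3 + 90x^2y - 40y + 160xy - 60y^2 - 50x + 200x^2 - 75xy)(-9y + 6 - 5x)    [distributive law]
= (133xy - 102x^2y + 72xy^2 + 260x^2 - 240x^3 - 40y - 60y^2 - 50x)(-9y + 6 - 5x)    [combine like terms]
= -1197xy^2 + 798xy - 665x^2y + 918x^2y^2 - 612x^2y + 510x^3y - 648xy^3 + 432xy^2 - 360x^2y^2 - 2340x^2y + 1560x^2 - 1300x^3 + 2160x^3y - 1440x^3 + 1200x^4 + 360y^2 - 240y + 200xy + 540y^3 - 360y^2 + 300xy^2 + 450xy - 300x + 250x^2    [distributive law]
= -465xy^2 + 1448xy - 3617x^2y + 558x^2y^2 + 2670x^3y - 648xy^3 + 1810x^2 - 2740x^3 + 1200x^4 - 240y + 540y^3 - 300x    [combine like terms]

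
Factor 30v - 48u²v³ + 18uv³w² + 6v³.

30v - 48u²v³ + 18uv³w² + 6v³
= 6(5v - 8u²v³ + 3uv³w² + v³)    [factor out 6]
= 6v(5 - 8u²v² + 3uv²w² + v²)    [factor out v]

6v(5 - 8u²v² + 3uv²w² + v²)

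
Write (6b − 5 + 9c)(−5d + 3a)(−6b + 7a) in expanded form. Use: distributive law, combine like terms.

180b^2d − 210abd − 108ab^2 + 126a^2b − 150bd + 175ad + 90ab − 105a^2 + 270bcd − 315acd − 162abc + 189a^2c

(6b − 5 + 9c)(−5d + 3a)(−6b + 7a)
= (−30bd + 18ab + 25d − 15a − 45cd + 27ac)(−6b + 7a)    [distributive law]
= 180b^2d − 210abd − 108ab^2 + 126a^2b − 150bd + 175ad + 90ab − 105a^2 + 270bcd − 315acd − 162abc + 189a^2c    [distributive law]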